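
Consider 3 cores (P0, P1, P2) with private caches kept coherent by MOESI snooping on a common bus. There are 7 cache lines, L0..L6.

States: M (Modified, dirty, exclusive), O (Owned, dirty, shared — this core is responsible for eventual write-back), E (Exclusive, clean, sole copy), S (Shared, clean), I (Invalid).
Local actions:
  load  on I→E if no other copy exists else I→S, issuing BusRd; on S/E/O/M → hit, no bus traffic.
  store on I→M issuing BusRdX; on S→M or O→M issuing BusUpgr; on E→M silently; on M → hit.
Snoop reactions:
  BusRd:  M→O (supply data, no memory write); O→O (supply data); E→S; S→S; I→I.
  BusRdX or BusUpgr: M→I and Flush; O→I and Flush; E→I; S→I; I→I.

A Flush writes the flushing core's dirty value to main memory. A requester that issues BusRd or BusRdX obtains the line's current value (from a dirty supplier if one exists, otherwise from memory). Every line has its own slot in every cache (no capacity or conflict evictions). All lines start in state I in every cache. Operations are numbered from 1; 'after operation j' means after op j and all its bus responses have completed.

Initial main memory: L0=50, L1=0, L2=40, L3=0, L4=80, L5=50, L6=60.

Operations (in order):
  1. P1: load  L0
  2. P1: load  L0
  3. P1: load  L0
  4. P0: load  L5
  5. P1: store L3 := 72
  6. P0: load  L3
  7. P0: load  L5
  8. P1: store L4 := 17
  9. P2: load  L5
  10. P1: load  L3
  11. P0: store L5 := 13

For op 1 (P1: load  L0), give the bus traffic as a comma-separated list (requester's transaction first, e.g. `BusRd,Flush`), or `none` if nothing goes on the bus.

bus = BusRd

[1] P1: load  L0 | P0:I, P1:E(50), P2:I | bus: BusRd
[2] P1: load  L0 | P0:I, P1:E(50), P2:I | bus: none
[3] P1: load  L0 | P0:I, P1:E(50), P2:I | bus: none
[4] P0: load  L5 | P0:E(50), P1:I, P2:I | bus: BusRd
[5] P1: store L3 := 72 | P0:I, P1:M(72), P2:I | bus: BusRdX
[6] P0: load  L3 | P0:S(72), P1:O(72), P2:I | bus: BusRd
[7] P0: load  L5 | P0:E(50), P1:I, P2:I | bus: none
[8] P1: store L4 := 17 | P0:I, P1:M(17), P2:I | bus: BusRdX
[9] P2: load  L5 | P0:S(50), P1:I, P2:S(50) | bus: BusRd
[10] P1: load  L3 | P0:S(72), P1:O(72), P2:I | bus: none
[11] P0: store L5 := 13 | P0:M(13), P1:I, P2:I | bus: BusUpgr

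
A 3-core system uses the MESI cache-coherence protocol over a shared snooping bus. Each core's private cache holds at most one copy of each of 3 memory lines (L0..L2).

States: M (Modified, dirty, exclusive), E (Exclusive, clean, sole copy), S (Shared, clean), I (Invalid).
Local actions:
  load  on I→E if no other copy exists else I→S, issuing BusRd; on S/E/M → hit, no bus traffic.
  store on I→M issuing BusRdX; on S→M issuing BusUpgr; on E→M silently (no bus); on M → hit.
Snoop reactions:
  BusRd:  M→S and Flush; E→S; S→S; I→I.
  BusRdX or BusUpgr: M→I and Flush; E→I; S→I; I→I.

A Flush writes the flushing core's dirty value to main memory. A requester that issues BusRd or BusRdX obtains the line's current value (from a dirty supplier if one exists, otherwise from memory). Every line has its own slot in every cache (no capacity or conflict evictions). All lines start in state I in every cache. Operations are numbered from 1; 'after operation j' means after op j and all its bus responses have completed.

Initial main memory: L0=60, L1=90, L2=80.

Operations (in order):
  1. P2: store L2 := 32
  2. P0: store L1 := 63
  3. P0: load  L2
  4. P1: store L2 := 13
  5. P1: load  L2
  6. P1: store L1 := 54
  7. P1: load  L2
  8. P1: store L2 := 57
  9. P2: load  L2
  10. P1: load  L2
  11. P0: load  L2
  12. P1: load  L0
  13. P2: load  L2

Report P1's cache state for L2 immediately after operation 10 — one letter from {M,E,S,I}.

  op1 P2: store L2 := 32 → I/I/M on L2; bus BusRdX; mem=80
  op2 P0: store L1 := 63 → M/I/I on L1; bus BusRdX; mem=90
  op3 P0: load  L2 → S/I/S on L2; bus BusRd Flush; mem=32
  op4 P1: store L2 := 13 → I/M/I on L2; bus BusRdX; mem=32
  op5 P1: load  L2 → I/M/I on L2; bus (none); mem=32
  op6 P1: store L1 := 54 → I/M/I on L1; bus BusRdX Flush; mem=63
  op7 P1: load  L2 → I/M/I on L2; bus (none); mem=32
  op8 P1: store L2 := 57 → I/M/I on L2; bus (none); mem=32
  op9 P2: load  L2 → I/S/S on L2; bus BusRd Flush; mem=57
  op10 P1: load  L2 → I/S/S on L2; bus (none); mem=57
  op11 P0: load  L2 → S/S/S on L2; bus BusRd; mem=57
  op12 P1: load  L0 → I/E/I on L0; bus BusRd; mem=60
  op13 P2: load  L2 → S/S/S on L2; bus (none); mem=57

state = S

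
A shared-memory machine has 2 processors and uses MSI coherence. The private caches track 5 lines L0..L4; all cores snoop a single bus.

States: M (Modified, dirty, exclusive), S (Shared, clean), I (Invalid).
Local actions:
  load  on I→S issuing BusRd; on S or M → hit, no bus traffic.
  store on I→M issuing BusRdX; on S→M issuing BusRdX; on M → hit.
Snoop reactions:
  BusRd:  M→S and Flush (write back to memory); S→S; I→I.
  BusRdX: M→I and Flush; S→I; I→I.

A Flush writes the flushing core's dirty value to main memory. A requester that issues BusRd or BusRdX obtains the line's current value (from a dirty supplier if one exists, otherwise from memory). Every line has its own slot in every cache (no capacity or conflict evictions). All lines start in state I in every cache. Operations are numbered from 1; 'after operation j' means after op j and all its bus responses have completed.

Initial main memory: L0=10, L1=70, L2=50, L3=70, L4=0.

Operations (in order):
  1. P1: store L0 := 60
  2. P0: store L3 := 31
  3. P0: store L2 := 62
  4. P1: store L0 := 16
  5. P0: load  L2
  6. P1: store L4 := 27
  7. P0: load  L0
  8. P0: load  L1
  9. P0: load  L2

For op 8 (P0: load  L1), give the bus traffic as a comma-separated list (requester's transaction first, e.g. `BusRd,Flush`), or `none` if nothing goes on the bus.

1. P1: store L0 := 60  bus=[BusRdX]  L0: P0=I P1=M  mem[L0]=10
2. P0: store L3 := 31  bus=[BusRdX]  L3: P0=M P1=I  mem[L3]=70
3. P0: store L2 := 62  bus=[BusRdX]  L2: P0=M P1=I  mem[L2]=50
4. P1: store L0 := 16  bus=[-]  L0: P0=I P1=M  mem[L0]=10
5. P0: load  L2  bus=[-]  L2: P0=M P1=I  mem[L2]=50
6. P1: store L4 := 27  bus=[BusRdX]  L4: P0=I P1=M  mem[L4]=0
7. P0: load  L0  bus=[BusRd,Flush]  L0: P0=S P1=S  mem[L0]=16
8. P0: load  L1  bus=[BusRd]  L1: P0=S P1=I  mem[L1]=70
9. P0: load  L2  bus=[-]  L2: P0=M P1=I  mem[L2]=50

bus = BusRd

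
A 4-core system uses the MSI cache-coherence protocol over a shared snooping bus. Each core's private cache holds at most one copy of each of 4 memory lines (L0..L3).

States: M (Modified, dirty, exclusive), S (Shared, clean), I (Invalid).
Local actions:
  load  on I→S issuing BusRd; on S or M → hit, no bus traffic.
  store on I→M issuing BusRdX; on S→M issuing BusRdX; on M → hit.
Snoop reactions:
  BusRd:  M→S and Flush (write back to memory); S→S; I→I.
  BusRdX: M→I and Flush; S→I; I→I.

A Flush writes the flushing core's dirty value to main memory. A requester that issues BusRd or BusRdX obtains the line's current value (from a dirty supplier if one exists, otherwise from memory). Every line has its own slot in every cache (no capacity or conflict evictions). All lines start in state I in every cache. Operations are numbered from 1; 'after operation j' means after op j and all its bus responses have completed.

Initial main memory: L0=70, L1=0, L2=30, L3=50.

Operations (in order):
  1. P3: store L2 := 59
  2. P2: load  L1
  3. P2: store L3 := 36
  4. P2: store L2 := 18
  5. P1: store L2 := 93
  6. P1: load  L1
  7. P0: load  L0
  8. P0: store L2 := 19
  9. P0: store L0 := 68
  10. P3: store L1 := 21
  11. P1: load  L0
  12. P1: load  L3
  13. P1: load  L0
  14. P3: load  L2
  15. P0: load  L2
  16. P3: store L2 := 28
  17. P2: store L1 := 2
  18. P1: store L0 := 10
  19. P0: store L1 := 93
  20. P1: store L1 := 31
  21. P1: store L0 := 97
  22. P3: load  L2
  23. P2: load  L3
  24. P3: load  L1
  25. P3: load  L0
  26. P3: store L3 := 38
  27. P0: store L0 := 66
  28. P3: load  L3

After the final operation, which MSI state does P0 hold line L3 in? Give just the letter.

step 1: P3: store L2 := 59  ⟶  IIIM  (L2)  txn=BusRdX  M[L2]=30
step 2: P2: load  L1  ⟶  IISI  (L1)  txn=BusRd  M[L1]=0
step 3: P2: store L3 := 36  ⟶  IIMI  (L3)  txn=BusRdX  M[L3]=50
step 4: P2: store L2 := 18  ⟶  IIMI  (L2)  txn=BusRdX+Flush  M[L2]=59
step 5: P1: store L2 := 93  ⟶  IMII  (L2)  txn=BusRdX+Flush  M[L2]=18
step 6: P1: load  L1  ⟶  ISSI  (L1)  txn=BusRd  M[L1]=0
step 7: P0: load  L0  ⟶  SIII  (L0)  txn=BusRd  M[L0]=70
step 8: P0: store L2 := 19  ⟶  MIII  (L2)  txn=BusRdX+Flush  M[L2]=93
step 9: P0: store L0 := 68  ⟶  MIII  (L0)  txn=BusRdX  M[L0]=70
step 10: P3: store L1 := 21  ⟶  IIIM  (L1)  txn=BusRdX  M[L1]=0
step 11: P1: load  L0  ⟶  SSII  (L0)  txn=BusRd+Flush  M[L0]=68
step 12: P1: load  L3  ⟶  ISSI  (L3)  txn=BusRd+Flush  M[L3]=36
step 13: P1: load  L0  ⟶  SSII  (L0)  txn=∅  M[L0]=68
step 14: P3: load  L2  ⟶  SIIS  (L2)  txn=BusRd+Flush  M[L2]=19
step 15: P0: load  L2  ⟶  SIIS  (L2)  txn=∅  M[L2]=19
step 16: P3: store L2 := 28  ⟶  IIIM  (L2)  txn=BusRdX  M[L2]=19
step 17: P2: store L1 := 2  ⟶  IIMI  (L1)  txn=BusRdX+Flush  M[L1]=21
step 18: P1: store L0 := 10  ⟶  IMII  (L0)  txn=BusRdX  M[L0]=68
step 19: P0: store L1 := 93  ⟶  MIII  (L1)  txn=BusRdX+Flush  M[L1]=2
step 20: P1: store L1 := 31  ⟶  IMII  (L1)  txn=BusRdX+Flush  M[L1]=93
step 21: P1: store L0 := 97  ⟶  IMII  (L0)  txn=∅  M[L0]=68
step 22: P3: load  L2  ⟶  IIIM  (L2)  txn=∅  M[L2]=19
step 23: P2: load  L3  ⟶  ISSI  (L3)  txn=∅  M[L3]=36
step 24: P3: load  L1  ⟶  ISIS  (L1)  txn=BusRd+Flush  M[L1]=31
step 25: P3: load  L0  ⟶  ISIS  (L0)  txn=BusRd+Flush  M[L0]=97
step 26: P3: store L3 := 38  ⟶  IIIM  (L3)  txn=BusRdX  M[L3]=36
step 27: P0: store L0 := 66  ⟶  MIII  (L0)  txn=BusRdX  M[L0]=97
step 28: P3: load  L3  ⟶  IIIM  (L3)  txn=∅  M[L3]=36

state = I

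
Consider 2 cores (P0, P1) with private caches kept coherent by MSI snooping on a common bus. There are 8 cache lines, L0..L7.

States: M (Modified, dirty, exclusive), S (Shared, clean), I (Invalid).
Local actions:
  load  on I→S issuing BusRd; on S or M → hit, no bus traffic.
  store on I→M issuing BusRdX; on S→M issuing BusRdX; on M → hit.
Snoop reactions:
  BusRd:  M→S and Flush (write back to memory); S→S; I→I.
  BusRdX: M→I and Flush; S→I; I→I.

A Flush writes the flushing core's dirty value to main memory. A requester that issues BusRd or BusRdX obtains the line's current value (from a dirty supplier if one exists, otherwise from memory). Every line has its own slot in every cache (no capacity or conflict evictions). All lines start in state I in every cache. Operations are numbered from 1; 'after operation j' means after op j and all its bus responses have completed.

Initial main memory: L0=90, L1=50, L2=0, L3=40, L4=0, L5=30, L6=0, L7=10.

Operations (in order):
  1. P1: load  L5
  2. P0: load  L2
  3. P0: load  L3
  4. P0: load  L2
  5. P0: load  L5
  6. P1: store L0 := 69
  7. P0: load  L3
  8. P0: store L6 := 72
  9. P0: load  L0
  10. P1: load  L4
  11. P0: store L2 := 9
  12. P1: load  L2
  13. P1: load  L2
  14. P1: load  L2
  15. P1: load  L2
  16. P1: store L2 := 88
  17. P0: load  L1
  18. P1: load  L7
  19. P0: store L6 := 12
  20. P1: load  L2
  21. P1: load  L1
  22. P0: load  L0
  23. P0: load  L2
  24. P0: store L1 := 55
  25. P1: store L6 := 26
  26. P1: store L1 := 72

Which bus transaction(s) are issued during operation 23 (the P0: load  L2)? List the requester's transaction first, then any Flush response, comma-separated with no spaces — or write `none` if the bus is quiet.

step 1: P1: load  L5  ⟶  IS  (L5)  txn=BusRd  M[L5]=30
step 2: P0: load  L2  ⟶  SI  (L2)  txn=BusRd  M[L2]=0
step 3: P0: load  L3  ⟶  SI  (L3)  txn=BusRd  M[L3]=40
step 4: P0: load  L2  ⟶  SI  (L2)  txn=∅  M[L2]=0
step 5: P0: load  L5  ⟶  SS  (L5)  txn=BusRd  M[L5]=30
step 6: P1: store L0 := 69  ⟶  IM  (L0)  txn=BusRdX  M[L0]=90
step 7: P0: load  L3  ⟶  SI  (L3)  txn=∅  M[L3]=40
step 8: P0: store L6 := 72  ⟶  MI  (L6)  txn=BusRdX  M[L6]=0
step 9: P0: load  L0  ⟶  SS  (L0)  txn=BusRd+Flush  M[L0]=69
step 10: P1: load  L4  ⟶  IS  (L4)  txn=BusRd  M[L4]=0
step 11: P0: store L2 := 9  ⟶  MI  (L2)  txn=BusRdX  M[L2]=0
step 12: P1: load  L2  ⟶  SS  (L2)  txn=BusRd+Flush  M[L2]=9
step 13: P1: load  L2  ⟶  SS  (L2)  txn=∅  M[L2]=9
step 14: P1: load  L2  ⟶  SS  (L2)  txn=∅  M[L2]=9
step 15: P1: load  L2  ⟶  SS  (L2)  txn=∅  M[L2]=9
step 16: P1: store L2 := 88  ⟶  IM  (L2)  txn=BusRdX  M[L2]=9
step 17: P0: load  L1  ⟶  SI  (L1)  txn=BusRd  M[L1]=50
step 18: P1: load  L7  ⟶  IS  (L7)  txn=BusRd  M[L7]=10
step 19: P0: store L6 := 12  ⟶  MI  (L6)  txn=∅  M[L6]=0
step 20: P1: load  L2  ⟶  IM  (L2)  txn=∅  M[L2]=9
step 21: P1: load  L1  ⟶  SS  (L1)  txn=BusRd  M[L1]=50
step 22: P0: load  L0  ⟶  SS  (L0)  txn=∅  M[L0]=69
step 23: P0: load  L2  ⟶  SS  (L2)  txn=BusRd+Flush  M[L2]=88
step 24: P0: store L1 := 55  ⟶  MI  (L1)  txn=BusRdX  M[L1]=50
step 25: P1: store L6 := 26  ⟶  IM  (L6)  txn=BusRdX+Flush  M[L6]=12
step 26: P1: store L1 := 72  ⟶  IM  (L1)  txn=BusRdX+Flush  M[L1]=55

bus = BusRd,Flush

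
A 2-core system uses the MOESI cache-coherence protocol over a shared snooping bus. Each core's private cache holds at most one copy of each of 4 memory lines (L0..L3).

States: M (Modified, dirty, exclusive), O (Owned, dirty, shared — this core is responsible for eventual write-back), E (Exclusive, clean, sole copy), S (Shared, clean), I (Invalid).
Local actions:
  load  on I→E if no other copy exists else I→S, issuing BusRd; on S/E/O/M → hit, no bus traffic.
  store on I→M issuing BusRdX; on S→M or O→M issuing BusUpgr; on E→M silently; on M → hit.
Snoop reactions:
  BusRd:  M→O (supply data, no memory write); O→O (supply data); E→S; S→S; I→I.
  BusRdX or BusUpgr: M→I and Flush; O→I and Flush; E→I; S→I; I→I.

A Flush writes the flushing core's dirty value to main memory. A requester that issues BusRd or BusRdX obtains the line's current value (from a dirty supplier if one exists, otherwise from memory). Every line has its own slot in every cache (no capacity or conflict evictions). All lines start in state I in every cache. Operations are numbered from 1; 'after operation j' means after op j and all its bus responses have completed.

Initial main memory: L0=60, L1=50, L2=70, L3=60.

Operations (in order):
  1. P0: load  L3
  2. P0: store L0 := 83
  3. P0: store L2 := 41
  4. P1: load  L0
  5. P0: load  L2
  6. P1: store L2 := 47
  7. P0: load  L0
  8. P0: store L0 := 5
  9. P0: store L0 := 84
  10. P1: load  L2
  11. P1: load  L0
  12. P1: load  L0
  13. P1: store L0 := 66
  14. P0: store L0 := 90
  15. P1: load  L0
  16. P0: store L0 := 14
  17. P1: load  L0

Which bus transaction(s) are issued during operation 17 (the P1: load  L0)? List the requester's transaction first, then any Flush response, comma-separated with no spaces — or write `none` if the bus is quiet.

  op1 P0: load  L3 → E/I on L3; bus BusRd; mem=60
  op2 P0: store L0 := 83 → M/I on L0; bus BusRdX; mem=60
  op3 P0: store L2 := 41 → M/I on L2; bus BusRdX; mem=70
  op4 P1: load  L0 → O/S on L0; bus BusRd; mem=60
  op5 P0: load  L2 → M/I on L2; bus (none); mem=70
  op6 P1: store L2 := 47 → I/M on L2; bus BusRdX Flush; mem=41
  op7 P0: load  L0 → O/S on L0; bus (none); mem=60
  op8 P0: store L0 := 5 → M/I on L0; bus BusUpgr; mem=60
  op9 P0: store L0 := 84 → M/I on L0; bus (none); mem=60
  op10 P1: load  L2 → I/M on L2; bus (none); mem=41
  op11 P1: load  L0 → O/S on L0; bus BusRd; mem=60
  op12 P1: load  L0 → O/S on L0; bus (none); mem=60
  op13 P1: store L0 := 66 → I/M on L0; bus BusUpgr Flush; mem=84
  op14 P0: store L0 := 90 → M/I on L0; bus BusRdX Flush; mem=66
  op15 P1: load  L0 → O/S on L0; bus BusRd; mem=66
  op16 P0: store L0 := 14 → M/I on L0; bus BusUpgr; mem=66
  op17 P1: load  L0 → O/S on L0; bus BusRd; mem=66

bus = BusRd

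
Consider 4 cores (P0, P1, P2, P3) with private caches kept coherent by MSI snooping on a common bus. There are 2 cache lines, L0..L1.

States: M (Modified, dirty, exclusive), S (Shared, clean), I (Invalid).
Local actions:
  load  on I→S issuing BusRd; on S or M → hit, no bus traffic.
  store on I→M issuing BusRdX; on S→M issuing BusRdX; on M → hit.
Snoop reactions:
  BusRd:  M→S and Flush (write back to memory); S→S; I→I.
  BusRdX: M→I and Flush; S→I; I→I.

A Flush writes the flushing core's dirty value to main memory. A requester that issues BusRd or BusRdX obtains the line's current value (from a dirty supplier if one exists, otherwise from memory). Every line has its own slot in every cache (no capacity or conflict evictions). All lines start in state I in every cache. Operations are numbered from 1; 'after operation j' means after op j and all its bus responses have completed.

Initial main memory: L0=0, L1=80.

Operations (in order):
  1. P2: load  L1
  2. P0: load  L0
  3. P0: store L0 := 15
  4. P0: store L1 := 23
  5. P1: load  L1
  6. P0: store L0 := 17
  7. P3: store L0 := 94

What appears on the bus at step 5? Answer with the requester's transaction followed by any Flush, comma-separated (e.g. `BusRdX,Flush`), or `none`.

bus = BusRd,Flush

[1] P2: load  L1 | P0:I, P1:I, P2:S(80), P3:I | bus: BusRd
[2] P0: load  L0 | P0:S(0), P1:I, P2:I, P3:I | bus: BusRd
[3] P0: store L0 := 15 | P0:M(15), P1:I, P2:I, P3:I | bus: BusRdX
[4] P0: store L1 := 23 | P0:M(23), P1:I, P2:I, P3:I | bus: BusRdX
[5] P1: load  L1 | P0:S(23), P1:S(23), P2:I, P3:I | bus: BusRd,Flush
[6] P0: store L0 := 17 | P0:M(17), P1:I, P2:I, P3:I | bus: none
[7] P3: store L0 := 94 | P0:I, P1:I, P2:I, P3:M(94) | bus: BusRdX,Flush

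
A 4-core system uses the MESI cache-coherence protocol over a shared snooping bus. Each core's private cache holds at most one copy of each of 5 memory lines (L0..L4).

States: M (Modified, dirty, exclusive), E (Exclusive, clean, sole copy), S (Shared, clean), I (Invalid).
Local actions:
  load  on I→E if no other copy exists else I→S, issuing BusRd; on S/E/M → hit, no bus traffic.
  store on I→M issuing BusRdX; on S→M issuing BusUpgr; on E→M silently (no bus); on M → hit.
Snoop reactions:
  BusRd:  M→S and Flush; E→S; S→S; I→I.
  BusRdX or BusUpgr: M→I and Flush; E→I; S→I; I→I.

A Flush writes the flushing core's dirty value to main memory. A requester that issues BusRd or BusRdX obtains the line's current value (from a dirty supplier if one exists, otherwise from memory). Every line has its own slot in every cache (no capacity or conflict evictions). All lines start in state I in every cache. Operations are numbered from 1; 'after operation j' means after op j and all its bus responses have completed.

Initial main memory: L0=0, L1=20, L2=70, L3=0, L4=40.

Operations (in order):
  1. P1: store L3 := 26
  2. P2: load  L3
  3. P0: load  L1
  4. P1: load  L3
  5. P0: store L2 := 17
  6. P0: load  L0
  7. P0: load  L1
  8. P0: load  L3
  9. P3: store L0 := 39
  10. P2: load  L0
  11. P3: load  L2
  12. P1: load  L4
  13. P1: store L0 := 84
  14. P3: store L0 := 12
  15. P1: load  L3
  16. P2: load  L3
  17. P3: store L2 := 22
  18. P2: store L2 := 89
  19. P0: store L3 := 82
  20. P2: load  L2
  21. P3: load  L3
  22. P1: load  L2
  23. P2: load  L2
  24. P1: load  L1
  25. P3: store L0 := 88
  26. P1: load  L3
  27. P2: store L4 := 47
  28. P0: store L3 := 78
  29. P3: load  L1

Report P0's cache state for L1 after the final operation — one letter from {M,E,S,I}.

state = S

[1] P1: store L3 := 26 | P0:I, P1:M(26), P2:I, P3:I | bus: BusRdX
[2] P2: load  L3 | P0:I, P1:S(26), P2:S(26), P3:I | bus: BusRd,Flush
[3] P0: load  L1 | P0:E(20), P1:I, P2:I, P3:I | bus: BusRd
[4] P1: load  L3 | P0:I, P1:S(26), P2:S(26), P3:I | bus: none
[5] P0: store L2 := 17 | P0:M(17), P1:I, P2:I, P3:I | bus: BusRdX
[6] P0: load  L0 | P0:E(0), P1:I, P2:I, P3:I | bus: BusRd
[7] P0: load  L1 | P0:E(20), P1:I, P2:I, P3:I | bus: none
[8] P0: load  L3 | P0:S(26), P1:S(26), P2:S(26), P3:I | bus: BusRd
[9] P3: store L0 := 39 | P0:I, P1:I, P2:I, P3:M(39) | bus: BusRdX
[10] P2: load  L0 | P0:I, P1:I, P2:S(39), P3:S(39) | bus: BusRd,Flush
[11] P3: load  L2 | P0:S(17), P1:I, P2:I, P3:S(17) | bus: BusRd,Flush
[12] P1: load  L4 | P0:I, P1:E(40), P2:I, P3:I | bus: BusRd
[13] P1: store L0 := 84 | P0:I, P1:M(84), P2:I, P3:I | bus: BusRdX
[14] P3: store L0 := 12 | P0:I, P1:I, P2:I, P3:M(12) | bus: BusRdX,Flush
[15] P1: load  L3 | P0:S(26), P1:S(26), P2:S(26), P3:I | bus: none
[16] P2: load  L3 | P0:S(26), P1:S(26), P2:S(26), P3:I | bus: none
[17] P3: store L2 := 22 | P0:I, P1:I, P2:I, P3:M(22) | bus: BusUpgr
[18] P2: store L2 := 89 | P0:I, P1:I, P2:M(89), P3:I | bus: BusRdX,Flush
[19] P0: store L3 := 82 | P0:M(82), P1:I, P2:I, P3:I | bus: BusUpgr
[20] P2: load  L2 | P0:I, P1:I, P2:M(89), P3:I | bus: none
[21] P3: load  L3 | P0:S(82), P1:I, P2:I, P3:S(82) | bus: BusRd,Flush
[22] P1: load  L2 | P0:I, P1:S(89), P2:S(89), P3:I | bus: BusRd,Flush
[23] P2: load  L2 | P0:I, P1:S(89), P2:S(89), P3:I | bus: none
[24] P1: load  L1 | P0:S(20), P1:S(20), P2:I, P3:I | bus: BusRd
[25] P3: store L0 := 88 | P0:I, P1:I, P2:I, P3:M(88) | bus: none
[26] P1: load  L3 | P0:S(82), P1:S(82), P2:I, P3:S(82) | bus: BusRd
[27] P2: store L4 := 47 | P0:I, P1:I, P2:M(47), P3:I | bus: BusRdX
[28] P0: store L3 := 78 | P0:M(78), P1:I, P2:I, P3:I | bus: BusUpgr
[29] P3: load  L1 | P0:S(20), P1:S(20), P2:I, P3:S(20) | bus: BusRd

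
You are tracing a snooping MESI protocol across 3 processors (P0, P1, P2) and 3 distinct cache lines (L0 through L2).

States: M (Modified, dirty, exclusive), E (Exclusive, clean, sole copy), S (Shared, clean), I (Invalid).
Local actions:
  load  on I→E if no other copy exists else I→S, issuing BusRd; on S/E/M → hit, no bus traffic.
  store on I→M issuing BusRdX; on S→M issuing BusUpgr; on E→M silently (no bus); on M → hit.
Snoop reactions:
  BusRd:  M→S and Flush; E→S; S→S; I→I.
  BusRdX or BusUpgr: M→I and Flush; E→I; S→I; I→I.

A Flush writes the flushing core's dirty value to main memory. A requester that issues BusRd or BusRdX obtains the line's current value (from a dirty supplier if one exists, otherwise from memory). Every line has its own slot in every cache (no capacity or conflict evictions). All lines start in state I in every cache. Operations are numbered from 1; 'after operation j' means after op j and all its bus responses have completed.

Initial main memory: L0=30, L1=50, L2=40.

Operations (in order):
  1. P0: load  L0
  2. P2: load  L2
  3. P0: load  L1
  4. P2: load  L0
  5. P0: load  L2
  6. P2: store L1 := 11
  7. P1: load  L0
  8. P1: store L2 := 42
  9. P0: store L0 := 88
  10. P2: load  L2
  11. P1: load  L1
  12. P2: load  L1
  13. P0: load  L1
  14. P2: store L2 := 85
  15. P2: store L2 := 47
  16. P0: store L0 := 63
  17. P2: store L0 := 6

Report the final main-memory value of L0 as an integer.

step 1: P0: load  L0  ⟶  EII  (L0)  txn=BusRd  M[L0]=30
step 2: P2: load  L2  ⟶  IIE  (L2)  txn=BusRd  M[L2]=40
step 3: P0: load  L1  ⟶  EII  (L1)  txn=BusRd  M[L1]=50
step 4: P2: load  L0  ⟶  SIS  (L0)  txn=BusRd  M[L0]=30
step 5: P0: load  L2  ⟶  SIS  (L2)  txn=BusRd  M[L2]=40
step 6: P2: store L1 := 11  ⟶  IIM  (L1)  txn=BusRdX  M[L1]=50
step 7: P1: load  L0  ⟶  SSS  (L0)  txn=BusRd  M[L0]=30
step 8: P1: store L2 := 42  ⟶  IMI  (L2)  txn=BusRdX  M[L2]=40
step 9: P0: store L0 := 88  ⟶  MII  (L0)  txn=BusUpgr  M[L0]=30
step 10: P2: load  L2  ⟶  ISS  (L2)  txn=BusRd+Flush  M[L2]=42
step 11: P1: load  L1  ⟶  ISS  (L1)  txn=BusRd+Flush  M[L1]=11
step 12: P2: load  L1  ⟶  ISS  (L1)  txn=∅  M[L1]=11
step 13: P0: load  L1  ⟶  SSS  (L1)  txn=BusRd  M[L1]=11
step 14: P2: store L2 := 85  ⟶  IIM  (L2)  txn=BusUpgr  M[L2]=42
step 15: P2: store L2 := 47  ⟶  IIM  (L2)  txn=∅  M[L2]=42
step 16: P0: store L0 := 63  ⟶  MII  (L0)  txn=∅  M[L0]=30
step 17: P2: store L0 := 6  ⟶  IIM  (L0)  txn=BusRdX+Flush  M[L0]=63

memory[L0] = 63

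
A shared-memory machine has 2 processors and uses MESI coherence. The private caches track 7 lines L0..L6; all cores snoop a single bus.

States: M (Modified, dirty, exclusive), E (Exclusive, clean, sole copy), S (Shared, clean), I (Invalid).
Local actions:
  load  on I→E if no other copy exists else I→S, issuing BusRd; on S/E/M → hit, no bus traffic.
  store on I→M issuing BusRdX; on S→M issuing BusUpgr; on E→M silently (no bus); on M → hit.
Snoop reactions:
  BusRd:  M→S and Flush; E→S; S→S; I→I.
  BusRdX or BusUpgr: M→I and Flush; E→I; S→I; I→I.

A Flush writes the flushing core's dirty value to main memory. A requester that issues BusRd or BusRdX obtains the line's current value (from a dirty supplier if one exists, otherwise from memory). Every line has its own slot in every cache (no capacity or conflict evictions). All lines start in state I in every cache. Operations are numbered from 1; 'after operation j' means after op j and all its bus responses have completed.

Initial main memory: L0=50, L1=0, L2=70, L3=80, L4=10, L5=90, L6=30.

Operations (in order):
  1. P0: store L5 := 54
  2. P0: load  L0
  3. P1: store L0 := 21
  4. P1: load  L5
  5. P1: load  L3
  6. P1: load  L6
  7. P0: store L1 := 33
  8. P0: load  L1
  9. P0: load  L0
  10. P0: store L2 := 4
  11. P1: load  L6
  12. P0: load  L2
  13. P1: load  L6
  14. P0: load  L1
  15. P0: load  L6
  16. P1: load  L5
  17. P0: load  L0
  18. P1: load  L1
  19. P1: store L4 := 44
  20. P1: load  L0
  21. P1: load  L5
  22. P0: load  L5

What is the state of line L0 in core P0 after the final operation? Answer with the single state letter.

state = S

[1] P0: store L5 := 54 | P0:M(54), P1:I | bus: BusRdX
[2] P0: load  L0 | P0:E(50), P1:I | bus: BusRd
[3] P1: store L0 := 21 | P0:I, P1:M(21) | bus: BusRdX
[4] P1: load  L5 | P0:S(54), P1:S(54) | bus: BusRd,Flush
[5] P1: load  L3 | P0:I, P1:E(80) | bus: BusRd
[6] P1: load  L6 | P0:I, P1:E(30) | bus: BusRd
[7] P0: store L1 := 33 | P0:M(33), P1:I | bus: BusRdX
[8] P0: load  L1 | P0:M(33), P1:I | bus: none
[9] P0: load  L0 | P0:S(21), P1:S(21) | bus: BusRd,Flush
[10] P0: store L2 := 4 | P0:M(4), P1:I | bus: BusRdX
[11] P1: load  L6 | P0:I, P1:E(30) | bus: none
[12] P0: load  L2 | P0:M(4), P1:I | bus: none
[13] P1: load  L6 | P0:I, P1:E(30) | bus: none
[14] P0: load  L1 | P0:M(33), P1:I | bus: none
[15] P0: load  L6 | P0:S(30), P1:S(30) | bus: BusRd
[16] P1: load  L5 | P0:S(54), P1:S(54) | bus: none
[17] P0: load  L0 | P0:S(21), P1:S(21) | bus: none
[18] P1: load  L1 | P0:S(33), P1:S(33) | bus: BusRd,Flush
[19] P1: store L4 := 44 | P0:I, P1:M(44) | bus: BusRdX
[20] P1: load  L0 | P0:S(21), P1:S(21) | bus: none
[21] P1: load  L5 | P0:S(54), P1:S(54) | bus: none
[22] P0: load  L5 | P0:S(54), P1:S(54) | bus: none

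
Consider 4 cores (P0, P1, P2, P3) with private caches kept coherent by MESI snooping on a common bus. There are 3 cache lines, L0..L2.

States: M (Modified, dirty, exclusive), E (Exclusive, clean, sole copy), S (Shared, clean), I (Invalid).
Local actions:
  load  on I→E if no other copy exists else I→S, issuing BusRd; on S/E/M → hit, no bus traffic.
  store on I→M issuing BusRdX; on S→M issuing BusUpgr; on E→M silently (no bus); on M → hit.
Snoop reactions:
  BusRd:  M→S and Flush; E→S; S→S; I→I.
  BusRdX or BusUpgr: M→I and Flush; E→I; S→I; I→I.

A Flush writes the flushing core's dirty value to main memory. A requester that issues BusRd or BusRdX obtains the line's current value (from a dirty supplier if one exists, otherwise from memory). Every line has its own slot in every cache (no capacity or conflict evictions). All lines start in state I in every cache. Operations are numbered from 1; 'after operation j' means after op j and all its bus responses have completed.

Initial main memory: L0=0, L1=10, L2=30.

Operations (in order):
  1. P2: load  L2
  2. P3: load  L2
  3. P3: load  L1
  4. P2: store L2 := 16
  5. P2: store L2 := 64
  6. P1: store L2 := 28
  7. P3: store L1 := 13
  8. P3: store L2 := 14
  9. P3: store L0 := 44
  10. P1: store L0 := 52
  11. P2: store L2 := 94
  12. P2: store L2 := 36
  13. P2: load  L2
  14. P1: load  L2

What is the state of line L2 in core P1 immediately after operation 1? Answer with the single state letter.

  op1 P2: load  L2 → I/I/E/I on L2; bus BusRd; mem=30
  op2 P3: load  L2 → I/I/S/S on L2; bus BusRd; mem=30
  op3 P3: load  L1 → I/I/I/E on L1; bus BusRd; mem=10
  op4 P2: store L2 := 16 → I/I/M/I on L2; bus BusUpgr; mem=30
  op5 P2: store L2 := 64 → I/I/M/I on L2; bus (none); mem=30
  op6 P1: store L2 := 28 → I/M/I/I on L2; bus BusRdX Flush; mem=64
  op7 P3: store L1 := 13 → I/I/I/M on L1; bus (none); mem=10
  op8 P3: store L2 := 14 → I/I/I/M on L2; bus BusRdX Flush; mem=28
  op9 P3: store L0 := 44 → I/I/I/M on L0; bus BusRdX; mem=0
  op10 P1: store L0 := 52 → I/M/I/I on L0; bus BusRdX Flush; mem=44
  op11 P2: store L2 := 94 → I/I/M/I on L2; bus BusRdX Flush; mem=14
  op12 P2: store L2 := 36 → I/I/M/I on L2; bus (none); mem=14
  op13 P2: load  L2 → I/I/M/I on L2; bus (none); mem=14
  op14 P1: load  L2 → I/S/S/I on L2; bus BusRd Flush; mem=36

state = I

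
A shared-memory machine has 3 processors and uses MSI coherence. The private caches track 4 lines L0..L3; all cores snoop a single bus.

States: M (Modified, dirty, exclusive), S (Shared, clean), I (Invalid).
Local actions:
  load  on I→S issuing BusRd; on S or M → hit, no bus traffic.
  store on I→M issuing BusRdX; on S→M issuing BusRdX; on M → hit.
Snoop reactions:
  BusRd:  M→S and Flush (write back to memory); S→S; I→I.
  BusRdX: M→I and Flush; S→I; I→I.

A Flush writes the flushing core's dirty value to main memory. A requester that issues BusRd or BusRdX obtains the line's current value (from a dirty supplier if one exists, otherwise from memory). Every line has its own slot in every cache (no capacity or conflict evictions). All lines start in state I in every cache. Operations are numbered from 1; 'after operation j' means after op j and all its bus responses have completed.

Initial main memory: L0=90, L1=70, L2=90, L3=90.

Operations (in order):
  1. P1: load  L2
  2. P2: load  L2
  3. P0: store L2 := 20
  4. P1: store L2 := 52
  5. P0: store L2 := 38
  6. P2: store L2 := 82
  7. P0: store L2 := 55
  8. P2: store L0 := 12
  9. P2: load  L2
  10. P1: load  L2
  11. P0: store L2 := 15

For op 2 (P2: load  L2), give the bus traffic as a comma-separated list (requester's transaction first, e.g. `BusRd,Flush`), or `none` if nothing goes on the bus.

bus = BusRd

[1] P1: load  L2 | P0:I, P1:S(90), P2:I | bus: BusRd
[2] P2: load  L2 | P0:I, P1:S(90), P2:S(90) | bus: BusRd
[3] P0: store L2 := 20 | P0:M(20), P1:I, P2:I | bus: BusRdX
[4] P1: store L2 := 52 | P0:I, P1:M(52), P2:I | bus: BusRdX,Flush
[5] P0: store L2 := 38 | P0:M(38), P1:I, P2:I | bus: BusRdX,Flush
[6] P2: store L2 := 82 | P0:I, P1:I, P2:M(82) | bus: BusRdX,Flush
[7] P0: store L2 := 55 | P0:M(55), P1:I, P2:I | bus: BusRdX,Flush
[8] P2: store L0 := 12 | P0:I, P1:I, P2:M(12) | bus: BusRdX
[9] P2: load  L2 | P0:S(55), P1:I, P2:S(55) | bus: BusRd,Flush
[10] P1: load  L2 | P0:S(55), P1:S(55), P2:S(55) | bus: BusRd
[11] P0: store L2 := 15 | P0:M(15), P1:I, P2:I | bus: BusRdX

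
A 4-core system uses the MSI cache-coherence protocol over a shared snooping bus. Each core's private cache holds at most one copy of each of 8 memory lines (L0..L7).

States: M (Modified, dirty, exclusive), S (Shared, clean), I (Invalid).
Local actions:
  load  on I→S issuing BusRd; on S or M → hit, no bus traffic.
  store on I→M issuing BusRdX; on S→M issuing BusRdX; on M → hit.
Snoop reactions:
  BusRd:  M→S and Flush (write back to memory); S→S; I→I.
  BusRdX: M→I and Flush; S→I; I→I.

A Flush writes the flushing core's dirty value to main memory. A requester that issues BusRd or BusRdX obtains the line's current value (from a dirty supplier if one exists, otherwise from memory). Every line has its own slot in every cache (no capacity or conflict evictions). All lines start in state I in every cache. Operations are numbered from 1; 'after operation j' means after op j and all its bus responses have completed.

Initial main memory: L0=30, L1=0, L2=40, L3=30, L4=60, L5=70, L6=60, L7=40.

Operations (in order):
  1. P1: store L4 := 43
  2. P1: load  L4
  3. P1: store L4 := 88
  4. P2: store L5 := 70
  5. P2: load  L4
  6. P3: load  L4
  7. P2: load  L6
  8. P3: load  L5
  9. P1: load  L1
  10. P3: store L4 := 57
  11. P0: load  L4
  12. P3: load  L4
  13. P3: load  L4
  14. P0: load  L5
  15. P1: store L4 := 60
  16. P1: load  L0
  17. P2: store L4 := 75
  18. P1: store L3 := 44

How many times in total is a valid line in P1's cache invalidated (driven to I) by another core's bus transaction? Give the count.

invalidations = 2

  op1 P1: store L4 := 43 → I/M/I/I on L4; bus BusRdX; mem=60
  op2 P1: load  L4 → I/M/I/I on L4; bus (none); mem=60
  op3 P1: store L4 := 88 → I/M/I/I on L4; bus (none); mem=60
  op4 P2: store L5 := 70 → I/I/M/I on L5; bus BusRdX; mem=70
  op5 P2: load  L4 → I/S/S/I on L4; bus BusRd Flush; mem=88
  op6 P3: load  L4 → I/S/S/S on L4; bus BusRd; mem=88
  op7 P2: load  L6 → I/I/S/I on L6; bus BusRd; mem=60
  op8 P3: load  L5 → I/I/S/S on L5; bus BusRd Flush; mem=70
  op9 P1: load  L1 → I/S/I/I on L1; bus BusRd; mem=0
  op10 P3: store L4 := 57 → I/I/I/M on L4; bus BusRdX; mem=88
  op11 P0: load  L4 → S/I/I/S on L4; bus BusRd Flush; mem=57
  op12 P3: load  L4 → S/I/I/S on L4; bus (none); mem=57
  op13 P3: load  L4 → S/I/I/S on L4; bus (none); mem=57
  op14 P0: load  L5 → S/I/S/S on L5; bus BusRd; mem=70
  op15 P1: store L4 := 60 → I/M/I/I on L4; bus BusRdX; mem=57
  op16 P1: load  L0 → I/S/I/I on L0; bus BusRd; mem=30
  op17 P2: store L4 := 75 → I/I/M/I on L4; bus BusRdX Flush; mem=60
  op18 P1: store L3 := 44 → I/M/I/I on L3; bus BusRdX; mem=30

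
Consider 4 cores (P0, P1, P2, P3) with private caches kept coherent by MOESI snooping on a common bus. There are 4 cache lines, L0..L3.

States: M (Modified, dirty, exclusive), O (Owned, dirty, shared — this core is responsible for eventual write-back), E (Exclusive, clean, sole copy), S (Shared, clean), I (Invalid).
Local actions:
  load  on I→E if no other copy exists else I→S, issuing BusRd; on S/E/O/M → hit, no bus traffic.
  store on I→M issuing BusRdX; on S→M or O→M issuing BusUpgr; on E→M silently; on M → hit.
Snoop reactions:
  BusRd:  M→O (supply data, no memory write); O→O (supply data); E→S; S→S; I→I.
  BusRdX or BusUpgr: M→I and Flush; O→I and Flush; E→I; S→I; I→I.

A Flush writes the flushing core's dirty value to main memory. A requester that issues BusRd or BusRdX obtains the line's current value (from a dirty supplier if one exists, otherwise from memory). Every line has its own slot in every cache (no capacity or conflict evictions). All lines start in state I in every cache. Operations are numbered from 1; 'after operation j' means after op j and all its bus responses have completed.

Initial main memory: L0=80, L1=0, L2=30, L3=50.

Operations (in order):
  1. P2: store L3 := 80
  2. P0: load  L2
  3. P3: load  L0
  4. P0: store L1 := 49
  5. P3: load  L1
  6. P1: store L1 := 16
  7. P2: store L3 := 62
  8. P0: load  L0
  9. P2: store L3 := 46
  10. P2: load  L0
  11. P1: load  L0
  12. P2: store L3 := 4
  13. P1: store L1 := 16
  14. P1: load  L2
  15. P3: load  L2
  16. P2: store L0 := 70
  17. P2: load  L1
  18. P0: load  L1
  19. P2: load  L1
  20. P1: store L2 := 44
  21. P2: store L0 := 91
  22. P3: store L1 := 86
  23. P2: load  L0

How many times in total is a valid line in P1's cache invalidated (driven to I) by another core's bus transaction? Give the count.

1. P2: store L3 := 80  bus=[BusRdX]  L3: P0=I P1=I P2=M P3=I  mem[L3]=50
2. P0: load  L2  bus=[BusRd]  L2: P0=E P1=I P2=I P3=I  mem[L2]=30
3. P3: load  L0  bus=[BusRd]  L0: P0=I P1=I P2=I P3=E  mem[L0]=80
4. P0: store L1 := 49  bus=[BusRdX]  L1: P0=M P1=I P2=I P3=I  mem[L1]=0
5. P3: load  L1  bus=[BusRd]  L1: P0=O P1=I P2=I P3=S  mem[L1]=0
6. P1: store L1 := 16  bus=[BusRdX,Flush]  L1: P0=I P1=M P2=I P3=I  mem[L1]=49
7. P2: store L3 := 62  bus=[-]  L3: P0=I P1=I P2=M P3=I  mem[L3]=50
8. P0: load  L0  bus=[BusRd]  L0: P0=S P1=I P2=I P3=S  mem[L0]=80
9. P2: store L3 := 46  bus=[-]  L3: P0=I P1=I P2=M P3=I  mem[L3]=50
10. P2: load  L0  bus=[BusRd]  L0: P0=S P1=I P2=S P3=S  mem[L0]=80
11. P1: load  L0  bus=[BusRd]  L0: P0=S P1=S P2=S P3=S  mem[L0]=80
12. P2: store L3 := 4  bus=[-]  L3: P0=I P1=I P2=M P3=I  mem[L3]=50
13. P1: store L1 := 16  bus=[-]  L1: P0=I P1=M P2=I P3=I  mem[L1]=49
14. P1: load  L2  bus=[BusRd]  L2: P0=S P1=S P2=I P3=I  mem[L2]=30
15. P3: load  L2  bus=[BusRd]  L2: P0=S P1=S P2=I P3=S  mem[L2]=30
16. P2: store L0 := 70  bus=[BusUpgr]  L0: P0=I P1=I P2=M P3=I  mem[L0]=80
17. P2: load  L1  bus=[BusRd]  L1: P0=I P1=O P2=S P3=I  mem[L1]=49
18. P0: load  L1  bus=[BusRd]  L1: P0=S P1=O P2=S P3=I  mem[L1]=49
19. P2: load  L1  bus=[-]  L1: P0=S P1=O P2=S P3=I  mem[L1]=49
20. P1: store L2 := 44  bus=[BusUpgr]  L2: P0=I P1=M P2=I P3=I  mem[L2]=30
21. P2: store L0 := 91  bus=[-]  L0: P0=I P1=I P2=M P3=I  mem[L0]=80
22. P3: store L1 := 86  bus=[BusRdX,Flush]  L1: P0=I P1=I P2=I P3=M  mem[L1]=16
23. P2: load  L0  bus=[-]  L0: P0=I P1=I P2=M P3=I  mem[L0]=80

invalidations = 2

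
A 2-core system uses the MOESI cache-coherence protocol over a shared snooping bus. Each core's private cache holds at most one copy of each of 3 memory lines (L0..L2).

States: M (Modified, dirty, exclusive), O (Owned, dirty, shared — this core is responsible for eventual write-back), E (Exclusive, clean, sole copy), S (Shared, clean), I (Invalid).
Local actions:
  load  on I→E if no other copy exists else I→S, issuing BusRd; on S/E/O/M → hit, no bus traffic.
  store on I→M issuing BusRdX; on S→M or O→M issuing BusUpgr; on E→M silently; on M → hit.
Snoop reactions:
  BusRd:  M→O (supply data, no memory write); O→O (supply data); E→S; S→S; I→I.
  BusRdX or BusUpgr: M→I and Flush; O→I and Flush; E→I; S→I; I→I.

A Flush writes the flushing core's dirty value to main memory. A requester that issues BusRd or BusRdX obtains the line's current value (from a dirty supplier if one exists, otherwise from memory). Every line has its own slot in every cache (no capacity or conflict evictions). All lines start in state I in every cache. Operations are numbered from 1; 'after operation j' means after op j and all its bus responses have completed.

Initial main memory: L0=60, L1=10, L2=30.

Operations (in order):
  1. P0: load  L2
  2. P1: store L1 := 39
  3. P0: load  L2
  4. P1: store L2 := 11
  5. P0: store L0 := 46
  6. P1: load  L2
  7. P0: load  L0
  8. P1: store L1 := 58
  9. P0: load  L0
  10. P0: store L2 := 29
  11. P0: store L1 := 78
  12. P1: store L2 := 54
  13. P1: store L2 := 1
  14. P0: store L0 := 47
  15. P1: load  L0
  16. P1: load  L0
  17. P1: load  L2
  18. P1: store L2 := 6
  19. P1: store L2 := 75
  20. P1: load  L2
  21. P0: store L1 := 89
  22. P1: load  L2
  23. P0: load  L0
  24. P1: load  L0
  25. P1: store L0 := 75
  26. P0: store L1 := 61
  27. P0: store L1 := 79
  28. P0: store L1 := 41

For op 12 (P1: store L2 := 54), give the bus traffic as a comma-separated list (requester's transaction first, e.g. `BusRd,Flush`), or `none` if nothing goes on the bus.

[1] P0: load  L2 | P0:E(30), P1:I | bus: BusRd
[2] P1: store L1 := 39 | P0:I, P1:M(39) | bus: BusRdX
[3] P0: load  L2 | P0:E(30), P1:I | bus: none
[4] P1: store L2 := 11 | P0:I, P1:M(11) | bus: BusRdX
[5] P0: store L0 := 46 | P0:M(46), P1:I | bus: BusRdX
[6] P1: load  L2 | P0:I, P1:M(11) | bus: none
[7] P0: load  L0 | P0:M(46), P1:I | bus: none
[8] P1: store L1 := 58 | P0:I, P1:M(58) | bus: none
[9] P0: load  L0 | P0:M(46), P1:I | bus: none
[10] P0: store L2 := 29 | P0:M(29), P1:I | bus: BusRdX,Flush
[11] P0: store L1 := 78 | P0:M(78), P1:I | bus: BusRdX,Flush
[12] P1: store L2 := 54 | P0:I, P1:M(54) | bus: BusRdX,Flush
[13] P1: store L2 := 1 | P0:I, P1:M(1) | bus: none
[14] P0: store L0 := 47 | P0:M(47), P1:I | bus: none
[15] P1: load  L0 | P0:O(47), P1:S(47) | bus: BusRd
[16] P1: load  L0 | P0:O(47), P1:S(47) | bus: none
[17] P1: load  L2 | P0:I, P1:M(1) | bus: none
[18] P1: store L2 := 6 | P0:I, P1:M(6) | bus: none
[19] P1: store L2 := 75 | P0:I, P1:M(75) | bus: none
[20] P1: load  L2 | P0:I, P1:M(75) | bus: none
[21] P0: store L1 := 89 | P0:M(89), P1:I | bus: none
[22] P1: load  L2 | P0:I, P1:M(75) | bus: none
[23] P0: load  L0 | P0:O(47), P1:S(47) | bus: none
[24] P1: load  L0 | P0:O(47), P1:S(47) | bus: none
[25] P1: store L0 := 75 | P0:I, P1:M(75) | bus: BusUpgr,Flush
[26] P0: store L1 := 61 | P0:M(61), P1:I | bus: none
[27] P0: store L1 := 79 | P0:M(79), P1:I | bus: none
[28] P0: store L1 := 41 | P0:M(41), P1:I | bus: none

bus = BusRdX,Flush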